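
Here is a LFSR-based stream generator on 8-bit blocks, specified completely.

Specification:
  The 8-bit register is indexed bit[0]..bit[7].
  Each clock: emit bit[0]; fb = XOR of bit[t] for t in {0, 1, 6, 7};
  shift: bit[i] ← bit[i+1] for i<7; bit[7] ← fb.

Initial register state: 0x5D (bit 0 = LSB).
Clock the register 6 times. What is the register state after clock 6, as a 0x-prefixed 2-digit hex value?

reg_0 = 0x5D
clock 1: out=1, reg = 0x2E
clock 2: out=0, reg = 0x97
clock 3: out=1, reg = 0xCB
clock 4: out=1, reg = 0x65
clock 5: out=1, reg = 0x32
clock 6: out=0, reg = 0x99

0x99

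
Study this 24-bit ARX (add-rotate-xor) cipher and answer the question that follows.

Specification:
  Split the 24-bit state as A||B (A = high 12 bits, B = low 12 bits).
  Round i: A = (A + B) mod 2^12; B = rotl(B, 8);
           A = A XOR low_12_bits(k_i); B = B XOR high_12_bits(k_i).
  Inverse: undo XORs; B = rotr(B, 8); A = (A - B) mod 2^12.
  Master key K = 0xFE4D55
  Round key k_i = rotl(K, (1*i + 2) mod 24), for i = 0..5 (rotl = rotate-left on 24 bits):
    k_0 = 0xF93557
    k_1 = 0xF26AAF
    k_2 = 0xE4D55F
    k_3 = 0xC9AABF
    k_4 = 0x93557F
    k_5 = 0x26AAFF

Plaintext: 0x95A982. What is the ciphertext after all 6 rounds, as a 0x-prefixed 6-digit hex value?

s_0 = plaintext = 0x95A982
s_1 = Round(s_0, k_0) = 0x78BD0B
s_2 = Round(s_1, k_1) = 0xE394F6
s_3 = Round(s_2, k_2) = 0x670802
s_4 = Round(s_3, k_3) = 0x4CDE1A
s_5 = Round(s_4, k_4) = 0x7983D4
s_6 = Round(s_5, k_5) = 0x193657

0x193657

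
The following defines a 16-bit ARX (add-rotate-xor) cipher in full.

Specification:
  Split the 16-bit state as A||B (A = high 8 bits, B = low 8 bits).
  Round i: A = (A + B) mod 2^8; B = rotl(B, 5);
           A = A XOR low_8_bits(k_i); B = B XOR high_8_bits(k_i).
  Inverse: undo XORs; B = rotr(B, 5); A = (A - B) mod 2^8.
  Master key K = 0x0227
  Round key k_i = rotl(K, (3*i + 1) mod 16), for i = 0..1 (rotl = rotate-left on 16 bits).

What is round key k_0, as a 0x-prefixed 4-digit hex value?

0x044E

K = 0x0227
k_0 = rotl(K, (3*0+1) mod 16) = rotl(K, 1) = 0x044E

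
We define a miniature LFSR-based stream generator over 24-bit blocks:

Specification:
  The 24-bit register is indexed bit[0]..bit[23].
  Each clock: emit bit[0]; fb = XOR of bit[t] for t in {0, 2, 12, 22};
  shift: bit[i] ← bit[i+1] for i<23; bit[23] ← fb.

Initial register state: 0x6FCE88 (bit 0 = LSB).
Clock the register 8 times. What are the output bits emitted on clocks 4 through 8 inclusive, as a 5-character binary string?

reg_0 = 0x6FCE88
clock 1: out=0, reg = 0xB7E744
clock 2: out=0, reg = 0xDBF3A2
clock 3: out=0, reg = 0x6DF9D1
clock 4: out=1, reg = 0xB6FCE8
clock 5: out=0, reg = 0xDB7E74
clock 6: out=0, reg = 0xEDBF3A
clock 7: out=0, reg = 0x76DF9D
clock 8: out=1, reg = 0x3B6FCE

10001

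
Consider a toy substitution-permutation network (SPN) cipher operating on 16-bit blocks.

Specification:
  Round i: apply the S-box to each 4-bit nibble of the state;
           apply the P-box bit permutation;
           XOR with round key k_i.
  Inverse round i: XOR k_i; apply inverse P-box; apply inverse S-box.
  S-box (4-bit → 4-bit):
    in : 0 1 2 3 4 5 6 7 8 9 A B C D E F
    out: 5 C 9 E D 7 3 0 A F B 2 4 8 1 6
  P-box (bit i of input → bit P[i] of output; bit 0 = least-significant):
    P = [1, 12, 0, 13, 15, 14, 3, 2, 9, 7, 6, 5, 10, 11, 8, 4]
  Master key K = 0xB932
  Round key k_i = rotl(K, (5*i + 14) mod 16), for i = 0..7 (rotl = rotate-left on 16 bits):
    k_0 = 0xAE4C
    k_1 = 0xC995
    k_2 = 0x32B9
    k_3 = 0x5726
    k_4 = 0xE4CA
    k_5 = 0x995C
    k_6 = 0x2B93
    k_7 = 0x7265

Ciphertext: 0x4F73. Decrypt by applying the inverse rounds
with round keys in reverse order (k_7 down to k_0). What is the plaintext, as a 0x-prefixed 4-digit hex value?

0xF167

s_0 = ciphertext = 0x4F73
s_1 = InvRound(s_0, k_7) = 0x97DA
s_2 = InvRound(s_1, k_6) = 0x6C03
s_3 = InvRound(s_2, k_5) = 0x4C99
s_4 = InvRound(s_3, k_4) = 0x8CE4
s_5 = InvRound(s_4, k_3) = 0xF566
s_6 = InvRound(s_5, k_2) = 0x4590
s_7 = InvRound(s_6, k_1) = 0x672C
s_8 = InvRound(s_7, k_0) = 0xF167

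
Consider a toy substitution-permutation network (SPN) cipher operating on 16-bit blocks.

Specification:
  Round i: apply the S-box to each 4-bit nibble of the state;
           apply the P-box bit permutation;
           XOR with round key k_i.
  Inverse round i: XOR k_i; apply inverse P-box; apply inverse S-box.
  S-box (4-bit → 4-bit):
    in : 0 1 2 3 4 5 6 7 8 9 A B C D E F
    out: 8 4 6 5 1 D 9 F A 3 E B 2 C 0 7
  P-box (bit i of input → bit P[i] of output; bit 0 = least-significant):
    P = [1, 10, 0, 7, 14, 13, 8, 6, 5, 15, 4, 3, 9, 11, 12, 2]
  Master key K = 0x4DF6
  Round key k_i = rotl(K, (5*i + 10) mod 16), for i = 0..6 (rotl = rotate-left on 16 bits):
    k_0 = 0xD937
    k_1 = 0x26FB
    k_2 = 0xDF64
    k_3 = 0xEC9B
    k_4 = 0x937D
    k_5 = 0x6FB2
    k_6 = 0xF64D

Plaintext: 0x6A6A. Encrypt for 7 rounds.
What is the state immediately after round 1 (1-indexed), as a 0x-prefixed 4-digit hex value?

0x1FEA

s_0 = plaintext = 0x6A6A
s_1 = Round(s_0, k_0) = 0x1FEA
s_2 = Round(s_1, k_1) = 0xB24A
s_3 = Round(s_2, k_2) = 0x11F1
s_4 = Round(s_3, k_3) = 0x9D8A
s_5 = Round(s_4, k_4) = 0xBDA4
s_6 = Round(s_5, k_5) = 0x44EC
s_7 = Round(s_6, k_6) = 0xF06D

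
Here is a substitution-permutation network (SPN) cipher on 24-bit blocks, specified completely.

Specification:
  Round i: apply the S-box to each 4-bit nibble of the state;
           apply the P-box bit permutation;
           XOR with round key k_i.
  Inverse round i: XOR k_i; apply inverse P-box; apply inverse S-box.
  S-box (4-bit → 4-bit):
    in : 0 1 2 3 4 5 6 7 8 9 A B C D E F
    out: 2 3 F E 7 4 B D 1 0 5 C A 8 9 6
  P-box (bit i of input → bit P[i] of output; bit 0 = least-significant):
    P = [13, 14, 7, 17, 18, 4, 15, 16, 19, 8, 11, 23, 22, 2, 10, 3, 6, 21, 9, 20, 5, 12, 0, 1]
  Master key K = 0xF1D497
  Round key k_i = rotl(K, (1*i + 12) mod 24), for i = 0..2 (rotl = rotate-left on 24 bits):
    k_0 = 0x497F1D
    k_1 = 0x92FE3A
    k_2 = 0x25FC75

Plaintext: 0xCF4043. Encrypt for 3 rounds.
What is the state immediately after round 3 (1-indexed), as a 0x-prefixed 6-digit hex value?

0x5DEC7C

s_0 = plaintext = 0xCF4043
s_1 = Round(s_0, k_0) = 0x2FA88B
s_2 = Round(s_1, k_1) = 0xFCE899
s_3 = Round(s_2, k_2) = 0x5DEC7C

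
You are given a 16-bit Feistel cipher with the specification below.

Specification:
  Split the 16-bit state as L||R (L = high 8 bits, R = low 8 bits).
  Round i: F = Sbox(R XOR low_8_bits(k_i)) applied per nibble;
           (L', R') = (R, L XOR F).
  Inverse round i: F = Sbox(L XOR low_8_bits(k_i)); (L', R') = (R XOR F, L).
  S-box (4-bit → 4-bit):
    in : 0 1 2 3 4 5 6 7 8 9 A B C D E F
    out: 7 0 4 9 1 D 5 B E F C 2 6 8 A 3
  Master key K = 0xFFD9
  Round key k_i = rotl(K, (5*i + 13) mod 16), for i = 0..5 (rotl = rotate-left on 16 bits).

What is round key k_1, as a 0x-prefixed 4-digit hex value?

K = 0xFFD9
k_0 = rotl(K, (5*0+13) mod 16) = rotl(K, 13) = 0x3FFB
k_1 = rotl(K, (5*1+13) mod 16) = rotl(K, 2) = 0xFF67

0xFF67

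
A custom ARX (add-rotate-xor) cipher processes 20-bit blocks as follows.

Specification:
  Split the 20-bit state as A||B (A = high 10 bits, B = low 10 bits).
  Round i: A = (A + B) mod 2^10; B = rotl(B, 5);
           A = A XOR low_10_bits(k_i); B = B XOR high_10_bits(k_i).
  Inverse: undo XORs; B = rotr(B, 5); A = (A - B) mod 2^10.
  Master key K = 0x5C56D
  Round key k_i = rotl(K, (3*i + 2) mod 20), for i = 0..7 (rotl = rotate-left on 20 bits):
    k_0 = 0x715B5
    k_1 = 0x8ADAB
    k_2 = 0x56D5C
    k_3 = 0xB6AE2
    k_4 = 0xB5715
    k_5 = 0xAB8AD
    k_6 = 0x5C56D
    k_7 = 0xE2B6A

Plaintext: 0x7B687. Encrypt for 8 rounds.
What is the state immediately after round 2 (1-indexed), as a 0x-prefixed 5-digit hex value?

0xD6402

s_0 = plaintext = 0x7B687
s_1 = Round(s_0, k_0) = 0x70531
s_2 = Round(s_1, k_1) = 0xD6402
s_3 = Round(s_2, k_2) = 0x81D1B
s_4 = Round(s_3, k_3) = 0x701B2
s_5 = Round(s_4, k_4) = 0x19C98
s_6 = Round(s_5, k_5) = 0x149AA
s_7 = Round(s_6, k_6) = 0x2443C
s_8 = Round(s_7, k_7) = 0xE9C0B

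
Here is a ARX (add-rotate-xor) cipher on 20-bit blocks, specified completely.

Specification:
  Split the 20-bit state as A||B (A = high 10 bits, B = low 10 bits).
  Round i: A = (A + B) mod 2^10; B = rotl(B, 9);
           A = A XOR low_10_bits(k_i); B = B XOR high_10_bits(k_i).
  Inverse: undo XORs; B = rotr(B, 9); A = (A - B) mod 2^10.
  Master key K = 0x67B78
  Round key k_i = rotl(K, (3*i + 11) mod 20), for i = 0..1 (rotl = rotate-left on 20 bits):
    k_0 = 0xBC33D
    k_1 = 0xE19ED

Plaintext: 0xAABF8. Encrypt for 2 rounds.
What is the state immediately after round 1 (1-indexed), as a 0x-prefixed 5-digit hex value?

0x67F0C

s_0 = plaintext = 0xAABF8
s_1 = Round(s_0, k_0) = 0x67F0C
s_2 = Round(s_1, k_1) = 0x51A00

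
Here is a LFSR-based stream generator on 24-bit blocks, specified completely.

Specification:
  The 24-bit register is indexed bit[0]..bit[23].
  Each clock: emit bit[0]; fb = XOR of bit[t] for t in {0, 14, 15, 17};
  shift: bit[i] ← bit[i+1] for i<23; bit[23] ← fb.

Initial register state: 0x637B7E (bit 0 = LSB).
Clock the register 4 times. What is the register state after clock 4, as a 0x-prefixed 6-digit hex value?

0x4637B7

reg_0 = 0x637B7E
clock 1: out=0, reg = 0x31BDBF
clock 2: out=1, reg = 0x18DEDF
clock 3: out=1, reg = 0x8C6F6F
clock 4: out=1, reg = 0x4637B7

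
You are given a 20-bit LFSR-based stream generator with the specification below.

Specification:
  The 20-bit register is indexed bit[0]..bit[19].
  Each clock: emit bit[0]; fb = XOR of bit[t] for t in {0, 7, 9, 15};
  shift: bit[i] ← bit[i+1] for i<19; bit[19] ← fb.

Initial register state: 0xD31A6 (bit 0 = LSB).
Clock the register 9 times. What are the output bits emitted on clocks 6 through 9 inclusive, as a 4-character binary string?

reg_0 = 0xD31A6
clock 1: out=0, reg = 0xE98D3
clock 2: out=1, reg = 0xF4C69
clock 3: out=1, reg = 0xFA634
clock 4: out=0, reg = 0x7D31A
clock 5: out=0, reg = 0x3E98D
clock 6: out=1, reg = 0x9F4C6
clock 7: out=0, reg = 0x4FA63
clock 8: out=1, reg = 0xA7D31
clock 9: out=1, reg = 0xD3E98

1011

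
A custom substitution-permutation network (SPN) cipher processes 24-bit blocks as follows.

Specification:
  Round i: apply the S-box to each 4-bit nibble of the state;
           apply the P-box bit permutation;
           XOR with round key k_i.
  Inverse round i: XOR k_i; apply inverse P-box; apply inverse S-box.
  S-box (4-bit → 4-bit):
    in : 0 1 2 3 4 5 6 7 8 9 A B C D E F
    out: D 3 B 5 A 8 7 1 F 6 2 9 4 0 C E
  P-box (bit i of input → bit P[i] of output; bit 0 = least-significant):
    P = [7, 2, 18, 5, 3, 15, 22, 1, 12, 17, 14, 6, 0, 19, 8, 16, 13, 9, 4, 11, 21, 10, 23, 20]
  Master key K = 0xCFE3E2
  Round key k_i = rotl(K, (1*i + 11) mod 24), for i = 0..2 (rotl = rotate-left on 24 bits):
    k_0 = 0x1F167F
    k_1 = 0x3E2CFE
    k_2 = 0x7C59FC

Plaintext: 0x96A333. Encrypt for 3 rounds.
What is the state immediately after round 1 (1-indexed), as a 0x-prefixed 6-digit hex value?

0xD360E7

s_0 = plaintext = 0x96A333
s_1 = Round(s_0, k_0) = 0xD360E7
s_2 = Round(s_1, k_1) = 0x765D2D
s_3 = Round(s_2, k_2) = 0x5DFBE6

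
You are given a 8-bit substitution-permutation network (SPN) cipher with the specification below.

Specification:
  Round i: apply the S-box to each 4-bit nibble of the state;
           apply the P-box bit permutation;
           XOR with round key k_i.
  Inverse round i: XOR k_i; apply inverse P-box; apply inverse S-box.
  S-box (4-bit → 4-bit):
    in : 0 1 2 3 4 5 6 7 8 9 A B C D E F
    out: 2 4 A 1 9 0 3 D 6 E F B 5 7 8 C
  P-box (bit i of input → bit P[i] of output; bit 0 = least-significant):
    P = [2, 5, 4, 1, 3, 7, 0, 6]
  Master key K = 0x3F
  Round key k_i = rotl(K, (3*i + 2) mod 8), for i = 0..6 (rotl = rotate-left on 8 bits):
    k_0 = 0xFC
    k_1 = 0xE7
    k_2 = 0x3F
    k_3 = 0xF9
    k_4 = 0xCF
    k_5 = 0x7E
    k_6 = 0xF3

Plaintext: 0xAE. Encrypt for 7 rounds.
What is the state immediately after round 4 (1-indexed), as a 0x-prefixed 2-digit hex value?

s_0 = plaintext = 0xAE
s_1 = Round(s_0, k_0) = 0x37
s_2 = Round(s_1, k_1) = 0xF9
s_3 = Round(s_2, k_2) = 0x4C
s_4 = Round(s_3, k_3) = 0xA5
s_5 = Round(s_4, k_4) = 0x06
s_6 = Round(s_5, k_5) = 0xDA
s_7 = Round(s_6, k_6) = 0x4C

0xA5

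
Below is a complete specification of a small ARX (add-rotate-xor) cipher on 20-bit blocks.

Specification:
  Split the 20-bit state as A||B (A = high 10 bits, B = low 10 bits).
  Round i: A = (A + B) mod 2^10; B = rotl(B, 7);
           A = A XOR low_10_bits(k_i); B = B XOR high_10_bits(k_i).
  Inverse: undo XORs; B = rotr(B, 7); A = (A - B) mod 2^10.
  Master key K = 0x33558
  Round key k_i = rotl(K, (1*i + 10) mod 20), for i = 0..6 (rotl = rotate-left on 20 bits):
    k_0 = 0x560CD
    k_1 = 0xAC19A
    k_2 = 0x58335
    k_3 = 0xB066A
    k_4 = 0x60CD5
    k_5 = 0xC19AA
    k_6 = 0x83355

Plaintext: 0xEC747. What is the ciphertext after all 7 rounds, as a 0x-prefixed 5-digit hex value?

s_0 = plaintext = 0xEC747
s_1 = Round(s_0, k_0) = 0x8D6B0
s_2 = Round(s_1, k_1) = 0x5FEE6
s_3 = Round(s_2, k_2) = 0xD423C
s_4 = Round(s_3, k_3) = 0xF9886
s_5 = Round(s_4, k_4) = 0x2E693
s_6 = Round(s_5, k_5) = 0xB9AD4
s_7 = Round(s_6, k_6) = 0xBBC56

0xBBC56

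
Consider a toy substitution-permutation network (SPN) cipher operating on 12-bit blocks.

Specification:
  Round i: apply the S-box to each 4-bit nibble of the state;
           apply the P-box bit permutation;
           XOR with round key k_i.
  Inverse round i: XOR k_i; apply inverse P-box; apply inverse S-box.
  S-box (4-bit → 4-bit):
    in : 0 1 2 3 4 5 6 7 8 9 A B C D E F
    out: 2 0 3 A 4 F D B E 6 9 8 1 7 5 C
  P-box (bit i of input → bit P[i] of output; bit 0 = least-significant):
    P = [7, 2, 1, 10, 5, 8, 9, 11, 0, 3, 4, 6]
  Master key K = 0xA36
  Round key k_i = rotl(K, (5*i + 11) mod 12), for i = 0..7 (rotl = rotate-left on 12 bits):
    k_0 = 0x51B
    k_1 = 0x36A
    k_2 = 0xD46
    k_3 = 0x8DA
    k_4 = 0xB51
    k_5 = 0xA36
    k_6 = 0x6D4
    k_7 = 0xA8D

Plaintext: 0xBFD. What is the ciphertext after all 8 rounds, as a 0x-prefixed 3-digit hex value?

s_0 = plaintext = 0xBFD
s_1 = Round(s_0, k_0) = 0xFDD
s_2 = Round(s_1, k_1) = 0x09C
s_3 = Round(s_2, k_2) = 0xECE
s_4 = Round(s_3, k_3) = 0x869
s_5 = Round(s_4, k_4) = 0x12F
s_6 = Round(s_5, k_5) = 0xF14
s_7 = Round(s_6, k_6) = 0x686
s_8 = Round(s_7, k_7) = 0x55E

0x55E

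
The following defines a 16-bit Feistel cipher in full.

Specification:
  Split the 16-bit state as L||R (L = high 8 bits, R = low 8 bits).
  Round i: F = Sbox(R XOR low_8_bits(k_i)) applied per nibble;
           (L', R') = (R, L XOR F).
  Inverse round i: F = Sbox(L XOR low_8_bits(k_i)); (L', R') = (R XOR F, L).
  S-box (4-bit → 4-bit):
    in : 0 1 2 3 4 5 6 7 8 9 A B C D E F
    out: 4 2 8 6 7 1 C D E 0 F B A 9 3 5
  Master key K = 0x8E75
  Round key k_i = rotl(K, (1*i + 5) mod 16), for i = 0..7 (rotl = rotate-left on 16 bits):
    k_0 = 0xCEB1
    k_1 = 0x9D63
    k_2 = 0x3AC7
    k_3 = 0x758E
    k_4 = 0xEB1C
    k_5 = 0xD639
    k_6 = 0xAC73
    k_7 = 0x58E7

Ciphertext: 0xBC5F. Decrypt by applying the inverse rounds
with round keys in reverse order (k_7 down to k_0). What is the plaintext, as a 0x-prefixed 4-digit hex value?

0x6CDD

s_0 = ciphertext = 0xBC5F
s_1 = InvRound(s_0, k_7) = 0x44BC
s_2 = InvRound(s_1, k_6) = 0xD144
s_3 = InvRound(s_2, k_5) = 0x7AD1
s_4 = InvRound(s_3, k_4) = 0x1D7A
s_5 = InvRound(s_4, k_3) = 0x7C1D
s_6 = InvRound(s_5, k_2) = 0xA67C
s_7 = InvRound(s_6, k_1) = 0xDDA6
s_8 = InvRound(s_7, k_0) = 0x6CDD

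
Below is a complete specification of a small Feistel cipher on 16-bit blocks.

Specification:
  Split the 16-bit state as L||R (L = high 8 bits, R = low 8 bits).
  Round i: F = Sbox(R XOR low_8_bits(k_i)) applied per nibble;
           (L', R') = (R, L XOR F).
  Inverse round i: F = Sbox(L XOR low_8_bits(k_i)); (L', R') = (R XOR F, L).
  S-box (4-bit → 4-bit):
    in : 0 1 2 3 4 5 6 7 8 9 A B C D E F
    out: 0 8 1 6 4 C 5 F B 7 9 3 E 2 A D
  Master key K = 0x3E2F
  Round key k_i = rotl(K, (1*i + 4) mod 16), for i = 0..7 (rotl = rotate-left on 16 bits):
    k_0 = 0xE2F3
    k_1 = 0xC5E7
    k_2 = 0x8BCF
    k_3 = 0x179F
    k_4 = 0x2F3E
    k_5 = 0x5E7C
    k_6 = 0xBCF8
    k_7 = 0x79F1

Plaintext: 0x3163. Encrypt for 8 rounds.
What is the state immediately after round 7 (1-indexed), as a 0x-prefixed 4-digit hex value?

0x7E4E

s_0 = plaintext = 0x3163
s_1 = Round(s_0, k_0) = 0x6341
s_2 = Round(s_1, k_1) = 0x41F6
s_3 = Round(s_2, k_2) = 0xF626
s_4 = Round(s_3, k_3) = 0x26C1
s_5 = Round(s_4, k_4) = 0xC1FB
s_6 = Round(s_5, k_5) = 0xFB7E
s_7 = Round(s_6, k_6) = 0x7E4E
s_8 = Round(s_7, k_7) = 0x4E43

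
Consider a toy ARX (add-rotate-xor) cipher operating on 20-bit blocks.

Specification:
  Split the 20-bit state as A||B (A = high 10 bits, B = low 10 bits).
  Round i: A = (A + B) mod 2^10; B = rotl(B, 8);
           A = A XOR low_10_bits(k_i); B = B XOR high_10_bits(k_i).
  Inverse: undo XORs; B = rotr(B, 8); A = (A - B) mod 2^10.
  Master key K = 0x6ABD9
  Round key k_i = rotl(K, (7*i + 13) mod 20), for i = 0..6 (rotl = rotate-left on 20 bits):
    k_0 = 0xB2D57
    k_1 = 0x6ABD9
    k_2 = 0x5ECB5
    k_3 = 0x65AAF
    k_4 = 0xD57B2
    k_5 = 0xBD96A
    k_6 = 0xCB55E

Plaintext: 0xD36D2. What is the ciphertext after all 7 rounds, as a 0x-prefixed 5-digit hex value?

0xD6ADB

s_0 = plaintext = 0xD36D2
s_1 = Round(s_0, k_0) = 0xD207F
s_2 = Round(s_1, k_1) = 0x07AB5
s_3 = Round(s_2, k_2) = 0x998D6
s_4 = Round(s_3, k_3) = 0x64FA3
s_5 = Round(s_4, k_4) = 0xA10BD
s_6 = Round(s_5, k_5) = 0x8AFD9
s_7 = Round(s_6, k_6) = 0xD6ADB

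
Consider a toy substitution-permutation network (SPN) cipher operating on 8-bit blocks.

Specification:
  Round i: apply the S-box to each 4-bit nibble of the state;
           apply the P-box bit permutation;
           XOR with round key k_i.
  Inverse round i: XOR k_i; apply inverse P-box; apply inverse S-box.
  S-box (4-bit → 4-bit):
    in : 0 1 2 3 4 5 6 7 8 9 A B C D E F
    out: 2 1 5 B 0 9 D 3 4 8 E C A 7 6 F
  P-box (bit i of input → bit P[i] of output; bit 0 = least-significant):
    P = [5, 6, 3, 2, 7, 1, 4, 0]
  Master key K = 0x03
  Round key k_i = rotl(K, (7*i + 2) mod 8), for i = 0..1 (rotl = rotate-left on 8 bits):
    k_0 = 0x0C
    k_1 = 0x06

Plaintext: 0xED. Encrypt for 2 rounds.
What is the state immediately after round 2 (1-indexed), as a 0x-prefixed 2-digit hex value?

0xA8

s_0 = plaintext = 0xED
s_1 = Round(s_0, k_0) = 0x76
s_2 = Round(s_1, k_1) = 0xA8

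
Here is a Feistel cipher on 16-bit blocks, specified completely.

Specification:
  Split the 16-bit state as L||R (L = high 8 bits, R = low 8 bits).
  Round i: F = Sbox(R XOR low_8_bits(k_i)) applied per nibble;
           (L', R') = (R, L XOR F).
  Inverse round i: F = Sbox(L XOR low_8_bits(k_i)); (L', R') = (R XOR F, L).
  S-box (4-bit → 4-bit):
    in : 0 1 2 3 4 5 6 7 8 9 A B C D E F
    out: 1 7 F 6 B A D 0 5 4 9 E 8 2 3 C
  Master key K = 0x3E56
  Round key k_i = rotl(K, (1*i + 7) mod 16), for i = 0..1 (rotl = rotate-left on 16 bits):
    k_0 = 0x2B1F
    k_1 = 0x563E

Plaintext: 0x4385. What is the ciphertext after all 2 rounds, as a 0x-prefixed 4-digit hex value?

s_0 = plaintext = 0x4385
s_1 = Round(s_0, k_0) = 0x850A
s_2 = Round(s_1, k_1) = 0x0AEE

0x0AEE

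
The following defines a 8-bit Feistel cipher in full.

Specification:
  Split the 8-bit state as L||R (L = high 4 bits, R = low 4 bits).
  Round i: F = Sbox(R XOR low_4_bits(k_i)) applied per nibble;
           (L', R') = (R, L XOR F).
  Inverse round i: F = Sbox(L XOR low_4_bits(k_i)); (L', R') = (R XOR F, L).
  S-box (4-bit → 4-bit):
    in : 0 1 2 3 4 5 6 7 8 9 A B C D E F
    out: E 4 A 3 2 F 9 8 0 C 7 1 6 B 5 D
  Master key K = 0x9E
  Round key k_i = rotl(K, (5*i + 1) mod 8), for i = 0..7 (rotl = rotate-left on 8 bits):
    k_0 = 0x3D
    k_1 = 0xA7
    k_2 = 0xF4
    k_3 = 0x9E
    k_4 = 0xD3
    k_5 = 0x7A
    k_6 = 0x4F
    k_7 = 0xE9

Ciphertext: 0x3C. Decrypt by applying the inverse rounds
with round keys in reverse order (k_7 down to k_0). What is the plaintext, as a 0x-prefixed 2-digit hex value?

0x8D

s_0 = ciphertext = 0x3C
s_1 = InvRound(s_0, k_7) = 0xB3
s_2 = InvRound(s_1, k_6) = 0x1B
s_3 = InvRound(s_2, k_5) = 0xA1
s_4 = InvRound(s_3, k_4) = 0xDA
s_5 = InvRound(s_4, k_3) = 0x9D
s_6 = InvRound(s_5, k_2) = 0x69
s_7 = InvRound(s_6, k_1) = 0xD6
s_8 = InvRound(s_7, k_0) = 0x8D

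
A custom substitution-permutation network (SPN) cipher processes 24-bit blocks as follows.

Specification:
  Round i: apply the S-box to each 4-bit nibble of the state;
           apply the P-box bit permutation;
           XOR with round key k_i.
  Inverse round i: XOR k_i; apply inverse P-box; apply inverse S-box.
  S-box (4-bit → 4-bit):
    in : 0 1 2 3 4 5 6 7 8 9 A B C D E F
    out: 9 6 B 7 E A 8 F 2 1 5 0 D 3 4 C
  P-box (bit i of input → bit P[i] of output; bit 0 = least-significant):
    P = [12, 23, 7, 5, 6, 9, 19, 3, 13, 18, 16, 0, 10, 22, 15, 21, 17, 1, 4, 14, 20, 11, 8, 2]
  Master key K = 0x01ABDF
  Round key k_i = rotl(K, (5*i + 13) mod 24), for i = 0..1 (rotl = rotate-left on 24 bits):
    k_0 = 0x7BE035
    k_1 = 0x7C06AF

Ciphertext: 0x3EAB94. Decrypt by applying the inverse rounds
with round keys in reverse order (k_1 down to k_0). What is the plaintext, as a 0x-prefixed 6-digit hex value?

0xB446A9

s_0 = ciphertext = 0x3EAB94
s_1 = InvRound(s_0, k_1) = 0x133066
s_2 = InvRound(s_1, k_0) = 0xB446A9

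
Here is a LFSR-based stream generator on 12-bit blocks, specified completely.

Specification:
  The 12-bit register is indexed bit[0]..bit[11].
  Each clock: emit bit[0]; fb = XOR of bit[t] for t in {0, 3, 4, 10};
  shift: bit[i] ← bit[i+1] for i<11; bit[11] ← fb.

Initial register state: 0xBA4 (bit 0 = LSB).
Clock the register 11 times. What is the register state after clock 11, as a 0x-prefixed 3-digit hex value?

reg_0 = 0xBA4
clock 1: out=0, reg = 0x5D2
clock 2: out=0, reg = 0x2E9
clock 3: out=1, reg = 0x174
clock 4: out=0, reg = 0x8BA
clock 5: out=0, reg = 0x45D
clock 6: out=1, reg = 0x22E
clock 7: out=0, reg = 0x917
clock 8: out=1, reg = 0x48B
clock 9: out=1, reg = 0xA45
clock 10: out=1, reg = 0xD22
clock 11: out=0, reg = 0xE91

0xE91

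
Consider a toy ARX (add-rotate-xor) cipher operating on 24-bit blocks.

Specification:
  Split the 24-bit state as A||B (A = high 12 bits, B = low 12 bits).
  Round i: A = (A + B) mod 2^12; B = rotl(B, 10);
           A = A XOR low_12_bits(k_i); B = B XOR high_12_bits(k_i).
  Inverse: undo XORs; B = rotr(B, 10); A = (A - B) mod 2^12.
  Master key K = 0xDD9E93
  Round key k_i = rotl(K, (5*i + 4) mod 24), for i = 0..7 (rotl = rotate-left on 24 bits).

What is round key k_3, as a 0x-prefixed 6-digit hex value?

0x9EECF4

K = 0xDD9E93
k_0 = rotl(K, (5*0+4) mod 24) = rotl(K, 4) = 0xD9E93D
k_1 = rotl(K, (5*1+4) mod 24) = rotl(K, 9) = 0x3D27BB
k_2 = rotl(K, (5*2+4) mod 24) = rotl(K, 14) = 0xA4F767
k_3 = rotl(K, (5*3+4) mod 24) = rotl(K, 19) = 0x9EECF4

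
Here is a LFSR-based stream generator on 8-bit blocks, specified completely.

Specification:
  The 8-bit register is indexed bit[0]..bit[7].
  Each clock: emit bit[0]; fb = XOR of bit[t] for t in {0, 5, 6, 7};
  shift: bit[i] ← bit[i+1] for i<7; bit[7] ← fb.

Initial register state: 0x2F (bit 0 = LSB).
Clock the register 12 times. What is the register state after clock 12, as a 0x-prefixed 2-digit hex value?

0x35

reg_0 = 0x2F
clock 1: out=1, reg = 0x17
clock 2: out=1, reg = 0x8B
clock 3: out=1, reg = 0x45
clock 4: out=1, reg = 0x22
clock 5: out=0, reg = 0x91
clock 6: out=1, reg = 0x48
clock 7: out=0, reg = 0xA4
clock 8: out=0, reg = 0x52
clock 9: out=0, reg = 0xA9
clock 10: out=1, reg = 0xD4
clock 11: out=0, reg = 0x6A
clock 12: out=0, reg = 0x35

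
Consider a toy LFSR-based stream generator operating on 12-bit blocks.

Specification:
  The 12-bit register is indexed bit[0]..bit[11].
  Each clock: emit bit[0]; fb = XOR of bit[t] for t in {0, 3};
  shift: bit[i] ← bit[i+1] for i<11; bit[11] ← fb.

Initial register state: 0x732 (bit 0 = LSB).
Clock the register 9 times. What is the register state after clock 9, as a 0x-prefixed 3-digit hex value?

reg_0 = 0x732
clock 1: out=0, reg = 0x399
clock 2: out=1, reg = 0x1CC
clock 3: out=0, reg = 0x8E6
clock 4: out=0, reg = 0x473
clock 5: out=1, reg = 0xA39
clock 6: out=1, reg = 0x51C
clock 7: out=0, reg = 0xA8E
clock 8: out=0, reg = 0xD47
clock 9: out=1, reg = 0xEA3

0xEA3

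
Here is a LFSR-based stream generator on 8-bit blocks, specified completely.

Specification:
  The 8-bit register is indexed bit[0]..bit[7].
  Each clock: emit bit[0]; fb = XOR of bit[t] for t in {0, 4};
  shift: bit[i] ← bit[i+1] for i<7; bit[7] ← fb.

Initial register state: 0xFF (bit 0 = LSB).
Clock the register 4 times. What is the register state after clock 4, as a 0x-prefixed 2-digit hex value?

reg_0 = 0xFF
clock 1: out=1, reg = 0x7F
clock 2: out=1, reg = 0x3F
clock 3: out=1, reg = 0x1F
clock 4: out=1, reg = 0x0F

0x0F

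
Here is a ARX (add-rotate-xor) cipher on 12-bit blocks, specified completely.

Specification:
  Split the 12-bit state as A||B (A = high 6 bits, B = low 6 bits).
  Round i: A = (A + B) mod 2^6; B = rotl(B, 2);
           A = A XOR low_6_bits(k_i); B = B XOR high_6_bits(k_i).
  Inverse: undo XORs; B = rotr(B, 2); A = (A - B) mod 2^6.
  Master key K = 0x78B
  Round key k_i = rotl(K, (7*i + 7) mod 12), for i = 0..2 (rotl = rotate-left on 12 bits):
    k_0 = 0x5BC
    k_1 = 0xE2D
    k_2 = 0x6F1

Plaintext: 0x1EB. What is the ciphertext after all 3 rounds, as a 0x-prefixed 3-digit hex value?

s_0 = plaintext = 0x1EB
s_1 = Round(s_0, k_0) = 0x3B8
s_2 = Round(s_1, k_1) = 0xADB
s_3 = Round(s_2, k_2) = 0xDF6

0xDF6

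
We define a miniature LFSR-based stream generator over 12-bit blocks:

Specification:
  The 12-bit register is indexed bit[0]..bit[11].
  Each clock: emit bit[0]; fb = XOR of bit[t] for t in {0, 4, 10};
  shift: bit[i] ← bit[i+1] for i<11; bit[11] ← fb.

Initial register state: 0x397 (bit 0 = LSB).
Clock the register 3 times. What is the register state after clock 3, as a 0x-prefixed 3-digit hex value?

0xC72

reg_0 = 0x397
clock 1: out=1, reg = 0x1CB
clock 2: out=1, reg = 0x8E5
clock 3: out=1, reg = 0xC72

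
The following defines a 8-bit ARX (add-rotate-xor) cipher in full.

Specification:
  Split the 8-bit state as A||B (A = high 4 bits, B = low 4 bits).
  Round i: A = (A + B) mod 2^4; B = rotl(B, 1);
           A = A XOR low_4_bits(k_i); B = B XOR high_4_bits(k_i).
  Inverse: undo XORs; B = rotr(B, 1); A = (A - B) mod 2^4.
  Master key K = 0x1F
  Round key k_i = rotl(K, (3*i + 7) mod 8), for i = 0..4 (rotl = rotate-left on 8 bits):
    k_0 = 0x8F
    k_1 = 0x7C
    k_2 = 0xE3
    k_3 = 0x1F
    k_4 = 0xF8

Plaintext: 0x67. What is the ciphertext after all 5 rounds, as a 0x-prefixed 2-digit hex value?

0x4B

s_0 = plaintext = 0x67
s_1 = Round(s_0, k_0) = 0x26
s_2 = Round(s_1, k_1) = 0x4B
s_3 = Round(s_2, k_2) = 0xC9
s_4 = Round(s_3, k_3) = 0xA2
s_5 = Round(s_4, k_4) = 0x4B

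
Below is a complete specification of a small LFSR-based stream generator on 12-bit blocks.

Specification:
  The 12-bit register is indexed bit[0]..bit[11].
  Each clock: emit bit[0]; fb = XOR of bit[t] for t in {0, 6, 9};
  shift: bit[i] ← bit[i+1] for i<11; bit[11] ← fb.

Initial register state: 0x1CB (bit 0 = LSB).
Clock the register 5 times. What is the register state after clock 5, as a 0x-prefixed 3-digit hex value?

reg_0 = 0x1CB
clock 1: out=1, reg = 0x0E5
clock 2: out=1, reg = 0x072
clock 3: out=0, reg = 0x839
clock 4: out=1, reg = 0xC1C
clock 5: out=0, reg = 0x60E

0x60E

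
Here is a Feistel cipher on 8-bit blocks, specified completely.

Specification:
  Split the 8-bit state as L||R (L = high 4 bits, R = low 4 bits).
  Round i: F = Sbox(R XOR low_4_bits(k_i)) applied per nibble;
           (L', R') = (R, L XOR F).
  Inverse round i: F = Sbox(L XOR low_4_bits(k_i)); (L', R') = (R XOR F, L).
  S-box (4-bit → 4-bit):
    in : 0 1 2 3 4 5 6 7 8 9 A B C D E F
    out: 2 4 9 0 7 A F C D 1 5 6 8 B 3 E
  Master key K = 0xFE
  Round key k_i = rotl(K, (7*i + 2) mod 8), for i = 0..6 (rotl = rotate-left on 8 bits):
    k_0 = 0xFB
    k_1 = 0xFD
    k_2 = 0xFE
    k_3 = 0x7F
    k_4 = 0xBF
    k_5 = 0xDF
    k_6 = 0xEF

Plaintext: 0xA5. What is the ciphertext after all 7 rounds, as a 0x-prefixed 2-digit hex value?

s_0 = plaintext = 0xA5
s_1 = Round(s_0, k_0) = 0x59
s_2 = Round(s_1, k_1) = 0x92
s_3 = Round(s_2, k_2) = 0x21
s_4 = Round(s_3, k_3) = 0x11
s_5 = Round(s_4, k_4) = 0x12
s_6 = Round(s_5, k_5) = 0x2A
s_7 = Round(s_6, k_6) = 0xA8

0xA8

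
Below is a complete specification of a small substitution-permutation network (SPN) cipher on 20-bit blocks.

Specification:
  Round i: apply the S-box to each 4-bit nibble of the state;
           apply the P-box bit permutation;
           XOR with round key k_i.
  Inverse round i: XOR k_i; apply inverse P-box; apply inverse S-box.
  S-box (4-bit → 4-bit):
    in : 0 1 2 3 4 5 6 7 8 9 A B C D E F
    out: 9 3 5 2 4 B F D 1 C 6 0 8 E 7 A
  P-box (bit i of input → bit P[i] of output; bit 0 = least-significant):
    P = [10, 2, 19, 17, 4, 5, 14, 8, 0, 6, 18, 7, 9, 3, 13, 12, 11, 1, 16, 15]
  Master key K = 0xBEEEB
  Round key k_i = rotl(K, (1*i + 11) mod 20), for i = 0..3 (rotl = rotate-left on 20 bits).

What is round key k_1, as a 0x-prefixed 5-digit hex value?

0xEBBEE

K = 0xBEEEB
k_0 = rotl(K, (1*0+11) mod 20) = rotl(K, 11) = 0x75DF7
k_1 = rotl(K, (1*1+11) mod 20) = rotl(K, 12) = 0xEBBEE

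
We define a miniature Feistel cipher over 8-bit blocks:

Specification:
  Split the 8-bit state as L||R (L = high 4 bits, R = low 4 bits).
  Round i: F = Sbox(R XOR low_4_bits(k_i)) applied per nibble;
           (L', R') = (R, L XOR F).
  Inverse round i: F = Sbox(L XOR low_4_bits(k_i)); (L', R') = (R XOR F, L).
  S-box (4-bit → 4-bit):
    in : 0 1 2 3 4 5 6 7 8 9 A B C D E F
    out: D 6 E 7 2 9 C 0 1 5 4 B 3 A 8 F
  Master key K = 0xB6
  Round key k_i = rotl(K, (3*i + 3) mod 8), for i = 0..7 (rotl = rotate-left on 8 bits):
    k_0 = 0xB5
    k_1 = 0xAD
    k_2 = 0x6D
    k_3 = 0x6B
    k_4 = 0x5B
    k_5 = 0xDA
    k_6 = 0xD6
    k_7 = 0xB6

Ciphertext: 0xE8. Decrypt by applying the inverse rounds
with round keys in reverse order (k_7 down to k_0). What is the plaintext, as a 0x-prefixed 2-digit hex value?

s_0 = ciphertext = 0xE8
s_1 = InvRound(s_0, k_7) = 0x9E
s_2 = InvRound(s_1, k_6) = 0x19
s_3 = InvRound(s_2, k_5) = 0x21
s_4 = InvRound(s_3, k_4) = 0x42
s_5 = InvRound(s_4, k_3) = 0xD4
s_6 = InvRound(s_5, k_2) = 0x9D
s_7 = InvRound(s_6, k_1) = 0xF9
s_8 = InvRound(s_7, k_0) = 0xDF

0xDF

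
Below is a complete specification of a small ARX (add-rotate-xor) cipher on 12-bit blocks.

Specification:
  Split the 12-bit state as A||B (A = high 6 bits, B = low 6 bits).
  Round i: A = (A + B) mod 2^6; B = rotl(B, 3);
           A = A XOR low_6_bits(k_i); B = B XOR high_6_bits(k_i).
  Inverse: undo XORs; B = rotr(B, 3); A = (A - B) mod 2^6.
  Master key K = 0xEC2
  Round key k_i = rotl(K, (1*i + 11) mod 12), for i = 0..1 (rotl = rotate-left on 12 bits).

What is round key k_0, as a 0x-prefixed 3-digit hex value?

K = 0xEC2
k_0 = rotl(K, (1*0+11) mod 12) = rotl(K, 11) = 0x761

0x761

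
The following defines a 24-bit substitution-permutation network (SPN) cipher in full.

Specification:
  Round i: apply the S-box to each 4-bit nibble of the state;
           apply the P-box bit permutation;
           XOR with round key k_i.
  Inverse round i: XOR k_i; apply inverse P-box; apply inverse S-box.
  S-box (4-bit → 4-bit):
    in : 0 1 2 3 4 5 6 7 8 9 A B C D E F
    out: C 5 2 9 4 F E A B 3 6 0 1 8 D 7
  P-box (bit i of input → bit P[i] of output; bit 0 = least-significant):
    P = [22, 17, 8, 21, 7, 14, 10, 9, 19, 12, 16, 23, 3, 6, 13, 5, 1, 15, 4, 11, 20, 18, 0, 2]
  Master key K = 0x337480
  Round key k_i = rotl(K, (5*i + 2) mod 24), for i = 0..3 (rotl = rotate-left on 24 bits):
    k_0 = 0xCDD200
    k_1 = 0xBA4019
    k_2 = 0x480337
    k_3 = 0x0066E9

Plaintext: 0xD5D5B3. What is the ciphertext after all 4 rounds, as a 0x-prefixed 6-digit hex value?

s_0 = plaintext = 0xD5D5B3
s_1 = Round(s_0, k_0) = 0x244A36
s_2 = Round(s_1, k_1) = 0x9D7389
s_3 = Round(s_2, k_2) = 0x9649D7
s_4 = Round(s_3, k_3) = 0x3EDCF9

0x3EDCF9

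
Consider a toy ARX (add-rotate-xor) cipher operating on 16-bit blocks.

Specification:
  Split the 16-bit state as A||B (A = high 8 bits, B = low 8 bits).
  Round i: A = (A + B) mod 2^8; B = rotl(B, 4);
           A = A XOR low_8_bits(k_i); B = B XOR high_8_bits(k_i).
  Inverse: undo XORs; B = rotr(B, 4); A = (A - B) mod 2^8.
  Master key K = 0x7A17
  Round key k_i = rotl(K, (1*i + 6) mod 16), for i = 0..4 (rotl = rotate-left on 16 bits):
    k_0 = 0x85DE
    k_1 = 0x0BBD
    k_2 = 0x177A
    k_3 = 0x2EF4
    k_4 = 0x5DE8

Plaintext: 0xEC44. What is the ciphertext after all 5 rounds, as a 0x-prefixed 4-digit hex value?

0x7DD9

s_0 = plaintext = 0xEC44
s_1 = Round(s_0, k_0) = 0xEEC1
s_2 = Round(s_1, k_1) = 0x1217
s_3 = Round(s_2, k_2) = 0x5366
s_4 = Round(s_3, k_3) = 0x4D48
s_5 = Round(s_4, k_4) = 0x7DD9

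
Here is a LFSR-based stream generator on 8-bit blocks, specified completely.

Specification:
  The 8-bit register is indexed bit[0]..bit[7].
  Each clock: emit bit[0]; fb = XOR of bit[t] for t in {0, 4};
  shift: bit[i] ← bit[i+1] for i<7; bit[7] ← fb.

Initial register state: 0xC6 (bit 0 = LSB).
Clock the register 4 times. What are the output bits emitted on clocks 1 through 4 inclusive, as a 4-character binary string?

reg_0 = 0xC6
clock 1: out=0, reg = 0x63
clock 2: out=1, reg = 0xB1
clock 3: out=1, reg = 0x58
clock 4: out=0, reg = 0xAC

0110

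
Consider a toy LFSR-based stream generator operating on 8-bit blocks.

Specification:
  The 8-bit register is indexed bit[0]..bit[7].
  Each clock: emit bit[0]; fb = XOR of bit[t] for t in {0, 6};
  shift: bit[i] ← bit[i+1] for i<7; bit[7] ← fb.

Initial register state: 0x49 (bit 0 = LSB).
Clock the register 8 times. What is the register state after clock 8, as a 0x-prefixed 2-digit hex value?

0xE8

reg_0 = 0x49
clock 1: out=1, reg = 0x24
clock 2: out=0, reg = 0x12
clock 3: out=0, reg = 0x09
clock 4: out=1, reg = 0x84
clock 5: out=0, reg = 0x42
clock 6: out=0, reg = 0xA1
clock 7: out=1, reg = 0xD0
clock 8: out=0, reg = 0xE8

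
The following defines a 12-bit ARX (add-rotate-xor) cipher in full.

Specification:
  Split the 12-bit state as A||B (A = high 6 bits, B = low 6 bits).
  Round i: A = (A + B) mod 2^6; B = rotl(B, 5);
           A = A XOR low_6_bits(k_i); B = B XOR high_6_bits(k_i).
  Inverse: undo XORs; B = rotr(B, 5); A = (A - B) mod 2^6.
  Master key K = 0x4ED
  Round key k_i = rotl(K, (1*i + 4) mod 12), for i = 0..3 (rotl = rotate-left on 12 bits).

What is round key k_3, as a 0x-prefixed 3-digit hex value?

K = 0x4ED
k_0 = rotl(K, (1*0+4) mod 12) = rotl(K, 4) = 0xED4
k_1 = rotl(K, (1*1+4) mod 12) = rotl(K, 5) = 0xDA9
k_2 = rotl(K, (1*2+4) mod 12) = rotl(K, 6) = 0xB53
k_3 = rotl(K, (1*3+4) mod 12) = rotl(K, 7) = 0x6A7

0x6A7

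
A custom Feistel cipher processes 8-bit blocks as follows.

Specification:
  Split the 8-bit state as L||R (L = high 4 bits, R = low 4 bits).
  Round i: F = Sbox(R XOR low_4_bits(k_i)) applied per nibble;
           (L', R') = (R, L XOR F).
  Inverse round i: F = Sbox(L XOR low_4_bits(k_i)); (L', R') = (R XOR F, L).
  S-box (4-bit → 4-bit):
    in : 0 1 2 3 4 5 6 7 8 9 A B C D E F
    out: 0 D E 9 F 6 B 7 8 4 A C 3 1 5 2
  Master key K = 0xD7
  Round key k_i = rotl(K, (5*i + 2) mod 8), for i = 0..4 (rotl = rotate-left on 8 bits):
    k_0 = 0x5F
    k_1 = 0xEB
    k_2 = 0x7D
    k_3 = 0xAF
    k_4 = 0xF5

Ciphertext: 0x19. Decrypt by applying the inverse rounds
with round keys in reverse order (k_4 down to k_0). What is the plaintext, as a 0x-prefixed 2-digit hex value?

s_0 = ciphertext = 0x19
s_1 = InvRound(s_0, k_4) = 0x61
s_2 = InvRound(s_1, k_3) = 0x56
s_3 = InvRound(s_2, k_2) = 0xE5
s_4 = InvRound(s_3, k_1) = 0x3E
s_5 = InvRound(s_4, k_0) = 0xD3

0xD3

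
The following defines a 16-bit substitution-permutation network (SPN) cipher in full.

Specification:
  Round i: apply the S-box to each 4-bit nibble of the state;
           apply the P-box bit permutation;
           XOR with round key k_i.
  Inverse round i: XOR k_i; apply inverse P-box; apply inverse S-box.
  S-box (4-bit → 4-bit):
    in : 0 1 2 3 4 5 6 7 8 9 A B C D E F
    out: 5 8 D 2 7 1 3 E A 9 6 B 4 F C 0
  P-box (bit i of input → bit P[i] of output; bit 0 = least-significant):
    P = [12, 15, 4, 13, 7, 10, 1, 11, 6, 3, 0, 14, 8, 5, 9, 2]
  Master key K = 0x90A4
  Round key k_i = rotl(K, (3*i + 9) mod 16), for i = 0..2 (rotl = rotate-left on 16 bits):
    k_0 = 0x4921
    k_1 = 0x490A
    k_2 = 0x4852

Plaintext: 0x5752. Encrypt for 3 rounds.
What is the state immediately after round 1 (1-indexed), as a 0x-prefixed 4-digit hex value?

s_0 = plaintext = 0x5752
s_1 = Round(s_0, k_0) = 0x38B8
s_2 = Round(s_1, k_1) = 0xA5A2
s_3 = Round(s_2, k_2) = 0x7E20

0x38B8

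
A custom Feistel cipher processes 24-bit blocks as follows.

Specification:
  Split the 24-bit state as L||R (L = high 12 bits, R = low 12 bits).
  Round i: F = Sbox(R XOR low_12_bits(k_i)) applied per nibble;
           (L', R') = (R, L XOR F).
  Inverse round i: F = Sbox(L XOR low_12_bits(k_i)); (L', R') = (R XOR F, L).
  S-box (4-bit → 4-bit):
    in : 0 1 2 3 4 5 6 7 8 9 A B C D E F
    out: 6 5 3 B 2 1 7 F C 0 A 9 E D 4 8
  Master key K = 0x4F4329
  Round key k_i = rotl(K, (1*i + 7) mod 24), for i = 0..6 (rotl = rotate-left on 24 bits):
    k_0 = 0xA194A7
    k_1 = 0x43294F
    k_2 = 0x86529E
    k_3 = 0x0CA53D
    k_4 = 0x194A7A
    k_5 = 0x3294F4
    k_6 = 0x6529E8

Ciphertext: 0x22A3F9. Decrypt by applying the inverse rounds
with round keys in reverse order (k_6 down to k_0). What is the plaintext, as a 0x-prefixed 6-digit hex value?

0x804FEC

s_0 = ciphertext = 0x22A3F9
s_1 = InvRound(s_0, k_6) = 0xA1A22A
s_2 = InvRound(s_1, k_5) = 0x66EA1A
s_3 = InvRound(s_2, k_4) = 0x44866E
s_4 = InvRound(s_3, k_3) = 0x39F448
s_5 = InvRound(s_4, k_2) = 0x12D39F
s_6 = InvRound(s_5, k_1) = 0xFEC12D
s_7 = InvRound(s_6, k_0) = 0x804FEC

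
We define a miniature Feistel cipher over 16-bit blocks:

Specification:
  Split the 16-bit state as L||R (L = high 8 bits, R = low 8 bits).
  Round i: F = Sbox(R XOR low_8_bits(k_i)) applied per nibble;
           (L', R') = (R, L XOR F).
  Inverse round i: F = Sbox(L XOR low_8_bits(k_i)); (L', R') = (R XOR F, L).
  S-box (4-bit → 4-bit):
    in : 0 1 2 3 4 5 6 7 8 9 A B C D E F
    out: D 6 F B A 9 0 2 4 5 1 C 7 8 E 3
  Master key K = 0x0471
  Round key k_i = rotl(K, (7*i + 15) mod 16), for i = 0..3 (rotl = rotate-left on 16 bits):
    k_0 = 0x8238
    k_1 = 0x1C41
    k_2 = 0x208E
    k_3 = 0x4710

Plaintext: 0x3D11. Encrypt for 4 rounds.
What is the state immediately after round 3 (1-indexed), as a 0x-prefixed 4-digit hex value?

0x5449

s_0 = plaintext = 0x3D11
s_1 = Round(s_0, k_0) = 0x11C8
s_2 = Round(s_1, k_1) = 0xC854
s_3 = Round(s_2, k_2) = 0x5449
s_4 = Round(s_3, k_3) = 0x49C1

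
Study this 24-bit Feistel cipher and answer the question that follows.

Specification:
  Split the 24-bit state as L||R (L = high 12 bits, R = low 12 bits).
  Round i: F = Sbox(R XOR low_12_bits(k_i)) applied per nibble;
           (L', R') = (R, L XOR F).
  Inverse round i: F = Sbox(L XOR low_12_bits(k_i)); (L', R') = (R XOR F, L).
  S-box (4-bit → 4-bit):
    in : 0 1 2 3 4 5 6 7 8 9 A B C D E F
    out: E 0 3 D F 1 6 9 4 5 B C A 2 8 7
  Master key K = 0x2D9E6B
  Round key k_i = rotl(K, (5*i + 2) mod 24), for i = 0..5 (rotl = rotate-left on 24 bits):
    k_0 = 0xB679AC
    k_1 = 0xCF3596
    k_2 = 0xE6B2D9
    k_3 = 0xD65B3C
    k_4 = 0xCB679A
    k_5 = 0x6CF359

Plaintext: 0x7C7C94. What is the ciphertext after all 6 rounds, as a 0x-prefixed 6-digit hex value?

0xF71540

s_0 = plaintext = 0x7C7C94
s_1 = Round(s_0, k_0) = 0xC94613
s_2 = Round(s_1, k_1) = 0x6131D5
s_3 = Round(s_2, k_2) = 0x1D5BF9
s_4 = Round(s_3, k_3) = 0xBF9F74
s_5 = Round(s_4, k_4) = 0xF74F71
s_6 = Round(s_5, k_5) = 0xF71540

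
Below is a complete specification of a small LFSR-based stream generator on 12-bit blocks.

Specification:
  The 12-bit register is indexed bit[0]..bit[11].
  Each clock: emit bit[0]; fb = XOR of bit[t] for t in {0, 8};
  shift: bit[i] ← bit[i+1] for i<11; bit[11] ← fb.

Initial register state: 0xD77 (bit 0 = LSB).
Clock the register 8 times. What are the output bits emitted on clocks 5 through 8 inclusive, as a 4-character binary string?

1110

reg_0 = 0xD77
clock 1: out=1, reg = 0x6BB
clock 2: out=1, reg = 0xB5D
clock 3: out=1, reg = 0x5AE
clock 4: out=0, reg = 0xAD7
clock 5: out=1, reg = 0xD6B
clock 6: out=1, reg = 0x6B5
clock 7: out=1, reg = 0xB5A
clock 8: out=0, reg = 0xDAD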